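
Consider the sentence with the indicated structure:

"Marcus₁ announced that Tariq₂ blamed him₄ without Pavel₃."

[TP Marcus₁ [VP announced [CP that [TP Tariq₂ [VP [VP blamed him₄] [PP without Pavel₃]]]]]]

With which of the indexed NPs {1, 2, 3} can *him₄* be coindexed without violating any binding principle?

{1, 3}

*him* is a pronoun, so Principle B applies: it must be free in its binding domain.
Binding domain of *him₄*: the embedded TP, whose subject is Tariq₂.
*Marcus₁* c-commands the pronoun but from outside its binding domain, and is not c-commanded by it → coindexation permitted.
*Tariq₂* c-commands the pronoun within its binding domain → coindexation would violate Principle B.
*Pavel₃* and the pronoun do not c-command one another → neither Principle B nor Principle C is at stake; coindexation permitted.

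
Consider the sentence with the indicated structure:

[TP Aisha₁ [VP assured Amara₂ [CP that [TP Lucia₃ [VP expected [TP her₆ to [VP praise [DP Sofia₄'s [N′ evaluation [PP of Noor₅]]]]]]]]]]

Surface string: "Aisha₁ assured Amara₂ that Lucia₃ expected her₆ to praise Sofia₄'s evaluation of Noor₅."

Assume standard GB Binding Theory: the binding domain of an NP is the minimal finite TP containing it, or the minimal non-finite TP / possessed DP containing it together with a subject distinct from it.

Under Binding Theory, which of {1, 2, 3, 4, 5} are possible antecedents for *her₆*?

{1, 2}

*her* is a pronoun, so Principle B applies: it must be free in its binding domain.
Binding domain of *her₆*: the embedded TP, whose subject is Lucia₃.
*Aisha₁* c-commands the pronoun but from outside its binding domain, and is not c-commanded by it → coindexation permitted.
*Amara₂* c-commands the pronoun but from outside its binding domain, and is not c-commanded by it → coindexation permitted.
*Lucia₃* c-commands the pronoun within its binding domain → coindexation would violate Principle B.
*Sofia₄*: the pronoun c-commands this R-expression → coindexation would violate Principle C on *Sofia₄*.
*Noor₅*: the pronoun c-commands this R-expression → coindexation would violate Principle C on *Noor₅*.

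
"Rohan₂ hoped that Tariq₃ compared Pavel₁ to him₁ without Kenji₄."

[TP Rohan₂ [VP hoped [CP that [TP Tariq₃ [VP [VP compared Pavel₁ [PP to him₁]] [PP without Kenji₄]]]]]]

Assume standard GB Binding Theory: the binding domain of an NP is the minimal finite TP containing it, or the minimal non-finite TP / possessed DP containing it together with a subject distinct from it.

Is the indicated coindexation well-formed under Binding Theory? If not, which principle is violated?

The two coindexed NPs are *Pavel₁* and *him₁*.
*him₁* is a pronoun. Its binding domain is the embedded TP, whose subject is Tariq₃.
*Pavel₁* c-commands it within that domain and carries the same index.
The pronoun is locally bound → Principle B violation.

Principle B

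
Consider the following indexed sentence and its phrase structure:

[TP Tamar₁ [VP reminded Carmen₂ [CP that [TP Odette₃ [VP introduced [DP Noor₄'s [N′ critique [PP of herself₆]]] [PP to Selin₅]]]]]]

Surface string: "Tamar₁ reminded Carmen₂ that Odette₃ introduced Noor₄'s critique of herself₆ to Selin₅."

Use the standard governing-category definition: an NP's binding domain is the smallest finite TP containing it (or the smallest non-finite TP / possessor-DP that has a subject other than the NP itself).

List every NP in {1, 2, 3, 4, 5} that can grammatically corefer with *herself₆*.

*herself* is an anaphor, so Principle A applies: it must be bound in its binding domain.
Binding domain of *herself₆*: the possessed DP, whose subject is Noor₄.
*Tamar₁* c-commands the anaphor but is outside its binding domain → cannot satisfy Principle A.
*Carmen₂* c-commands the anaphor but is outside its binding domain → cannot satisfy Principle A.
*Odette₃* c-commands the anaphor but is outside its binding domain → cannot satisfy Principle A.
*Noor₄* c-commands the anaphor within its binding domain → licit binder.
*Selin₅* does not c-command the anaphor → cannot bind it.

{4}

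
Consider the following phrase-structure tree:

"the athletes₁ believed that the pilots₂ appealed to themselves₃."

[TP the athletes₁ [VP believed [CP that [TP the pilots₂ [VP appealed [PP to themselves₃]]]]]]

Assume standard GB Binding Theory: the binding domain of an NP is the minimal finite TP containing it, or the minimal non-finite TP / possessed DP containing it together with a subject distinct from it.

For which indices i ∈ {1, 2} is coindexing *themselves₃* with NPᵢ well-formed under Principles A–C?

{2}

*themselves* is an anaphor, so Principle A applies: it must be bound in its binding domain.
Binding domain of *themselves₃*: the embedded TP, whose subject is the pilots₂.
*the athletes₁* c-commands the anaphor but is outside its binding domain → cannot satisfy Principle A.
*the pilots₂* c-commands the anaphor within its binding domain → licit binder.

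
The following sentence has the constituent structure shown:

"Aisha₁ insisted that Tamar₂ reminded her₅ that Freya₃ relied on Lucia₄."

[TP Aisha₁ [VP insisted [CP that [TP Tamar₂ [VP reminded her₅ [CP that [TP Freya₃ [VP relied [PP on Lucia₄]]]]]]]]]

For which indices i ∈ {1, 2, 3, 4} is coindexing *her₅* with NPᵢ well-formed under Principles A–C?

*her* is a pronoun, so Principle B applies: it must be free in its binding domain.
Binding domain of *her₅*: the embedded TP, whose subject is Tamar₂.
*Aisha₁* c-commands the pronoun but from outside its binding domain, and is not c-commanded by it → coindexation permitted.
*Tamar₂* c-commands the pronoun within its binding domain → coindexation would violate Principle B.
*Freya₃*: the pronoun c-commands this R-expression → coindexation would violate Principle C on *Freya₃*.
*Lucia₄*: the pronoun c-commands this R-expression → coindexation would violate Principle C on *Lucia₄*.

{1}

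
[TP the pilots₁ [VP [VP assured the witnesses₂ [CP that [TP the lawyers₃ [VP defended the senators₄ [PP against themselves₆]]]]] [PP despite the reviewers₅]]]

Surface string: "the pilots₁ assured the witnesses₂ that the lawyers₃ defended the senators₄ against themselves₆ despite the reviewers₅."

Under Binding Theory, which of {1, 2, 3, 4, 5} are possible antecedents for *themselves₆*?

{3, 4}

*themselves* is an anaphor, so Principle A applies: it must be bound in its binding domain.
Binding domain of *themselves₆*: the embedded TP, whose subject is the lawyers₃.
*the pilots₁* c-commands the anaphor but is outside its binding domain → cannot satisfy Principle A.
*the witnesses₂* c-commands the anaphor but is outside its binding domain → cannot satisfy Principle A.
*the lawyers₃* c-commands the anaphor within its binding domain → licit binder.
*the senators₄* c-commands the anaphor within its binding domain → licit binder.
*the reviewers₅* does not c-command the anaphor → cannot bind it.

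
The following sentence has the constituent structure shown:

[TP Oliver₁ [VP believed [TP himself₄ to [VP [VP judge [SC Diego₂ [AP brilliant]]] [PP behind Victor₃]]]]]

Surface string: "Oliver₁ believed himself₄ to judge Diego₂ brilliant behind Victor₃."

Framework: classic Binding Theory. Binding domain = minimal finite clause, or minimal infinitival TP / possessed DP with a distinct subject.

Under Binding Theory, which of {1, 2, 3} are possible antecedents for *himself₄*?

*himself* is an anaphor, so Principle A applies: it must be bound in its binding domain.
Binding domain of *himself₄*: the matrix TP, whose subject is Oliver₁.
*Oliver₁* c-commands the anaphor within its binding domain → licit binder.
*Diego₂* does not c-command the anaphor → cannot bind it.
*Victor₃* does not c-command the anaphor → cannot bind it.

{1}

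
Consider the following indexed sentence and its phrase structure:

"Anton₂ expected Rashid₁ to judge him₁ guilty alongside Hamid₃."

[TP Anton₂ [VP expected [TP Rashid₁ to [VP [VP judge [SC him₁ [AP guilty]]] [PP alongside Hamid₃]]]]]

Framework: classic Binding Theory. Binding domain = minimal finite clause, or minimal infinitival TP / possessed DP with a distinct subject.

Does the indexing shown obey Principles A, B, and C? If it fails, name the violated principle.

The two coindexed NPs are *Rashid₁* and *him₁*.
*him₁* is a pronoun. Its binding domain is the embedded TP, whose subject is Rashid₁.
*Rashid₁* c-commands it within that domain and carries the same index.
The pronoun is locally bound → Principle B violation.

Principle B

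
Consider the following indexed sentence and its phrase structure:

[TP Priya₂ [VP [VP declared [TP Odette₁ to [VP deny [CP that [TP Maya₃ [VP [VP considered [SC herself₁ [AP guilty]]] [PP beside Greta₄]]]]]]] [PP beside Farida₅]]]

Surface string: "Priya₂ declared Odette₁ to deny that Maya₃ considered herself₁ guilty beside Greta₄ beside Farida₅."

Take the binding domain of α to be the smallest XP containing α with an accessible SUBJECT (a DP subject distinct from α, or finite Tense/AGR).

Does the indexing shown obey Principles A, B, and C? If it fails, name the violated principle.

The two coindexed NPs are *Odette₁* and *herself₁*.
*herself₁* is an anaphor. Principle A requires it to be bound within its binding domain — the embedded TP, whose subject is Maya₃.
Within that domain it is c-commanded by *Maya₃*, which does not share its index.
*Odette₁* does c-command the anaphor, but from outside its binding domain.
The anaphor is unbound in its domain → Principle A violation.

Principle A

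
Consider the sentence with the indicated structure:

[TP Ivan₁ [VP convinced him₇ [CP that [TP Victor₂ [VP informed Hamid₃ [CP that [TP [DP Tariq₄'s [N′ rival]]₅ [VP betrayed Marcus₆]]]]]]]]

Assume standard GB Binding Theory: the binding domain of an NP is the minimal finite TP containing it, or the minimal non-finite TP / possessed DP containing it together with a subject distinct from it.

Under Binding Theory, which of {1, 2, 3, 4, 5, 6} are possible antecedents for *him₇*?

*him* is a pronoun, so Principle B applies: it must be free in its binding domain.
Binding domain of *him₇*: the matrix TP, whose subject is Ivan₁.
*Ivan₁* c-commands the pronoun within its binding domain → coindexation would violate Principle B.
*Victor₂*: the pronoun c-commands this R-expression → coindexation would violate Principle C on *Victor₂*.
*Hamid₃*: the pronoun c-commands this R-expression → coindexation would violate Principle C on *Hamid₃*.
*Tariq₄*: the pronoun c-commands this R-expression → coindexation would violate Principle C on *Tariq₄*.
*[Tariq₄'s rival]₅*: the pronoun c-commands this R-expression → coindexation would violate Principle C on *[Tariq₄'s rival]₅*.
*Marcus₆*: the pronoun c-commands this R-expression → coindexation would violate Principle C on *Marcus₆*.

none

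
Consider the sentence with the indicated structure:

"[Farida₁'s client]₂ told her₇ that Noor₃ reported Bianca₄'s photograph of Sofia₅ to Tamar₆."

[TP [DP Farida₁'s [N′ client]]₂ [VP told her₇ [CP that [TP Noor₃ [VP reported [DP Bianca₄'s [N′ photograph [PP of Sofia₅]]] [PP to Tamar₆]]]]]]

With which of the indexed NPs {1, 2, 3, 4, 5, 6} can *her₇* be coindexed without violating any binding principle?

{1}

*her* is a pronoun, so Principle B applies: it must be free in its binding domain.
Binding domain of *her₇*: the matrix TP, whose subject is [Farida₁'s client]₂.
*Farida₁* and the pronoun do not c-command one another → neither Principle B nor Principle C is at stake; coindexation permitted.
*[Farida₁'s client]₂* c-commands the pronoun within its binding domain → coindexation would violate Principle B.
*Noor₃*: the pronoun c-commands this R-expression → coindexation would violate Principle C on *Noor₃*.
*Bianca₄*: the pronoun c-commands this R-expression → coindexation would violate Principle C on *Bianca₄*.
*Sofia₅*: the pronoun c-commands this R-expression → coindexation would violate Principle C on *Sofia₅*.
*Tamar₆*: the pronoun c-commands this R-expression → coindexation would violate Principle C on *Tamar₆*.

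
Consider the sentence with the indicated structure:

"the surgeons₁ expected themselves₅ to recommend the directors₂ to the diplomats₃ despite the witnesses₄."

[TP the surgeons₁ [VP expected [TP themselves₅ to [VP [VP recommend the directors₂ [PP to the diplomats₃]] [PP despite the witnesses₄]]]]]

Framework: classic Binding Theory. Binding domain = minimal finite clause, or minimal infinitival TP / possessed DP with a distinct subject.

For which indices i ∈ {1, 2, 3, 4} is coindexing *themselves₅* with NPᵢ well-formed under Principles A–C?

*themselves* is an anaphor, so Principle A applies: it must be bound in its binding domain.
Binding domain of *themselves₅*: the matrix TP, whose subject is the surgeons₁.
*the surgeons₁* c-commands the anaphor within its binding domain → licit binder.
*the directors₂* does not c-command the anaphor → cannot bind it.
*the diplomats₃* does not c-command the anaphor → cannot bind it.
*the witnesses₄* does not c-command the anaphor → cannot bind it.

{1}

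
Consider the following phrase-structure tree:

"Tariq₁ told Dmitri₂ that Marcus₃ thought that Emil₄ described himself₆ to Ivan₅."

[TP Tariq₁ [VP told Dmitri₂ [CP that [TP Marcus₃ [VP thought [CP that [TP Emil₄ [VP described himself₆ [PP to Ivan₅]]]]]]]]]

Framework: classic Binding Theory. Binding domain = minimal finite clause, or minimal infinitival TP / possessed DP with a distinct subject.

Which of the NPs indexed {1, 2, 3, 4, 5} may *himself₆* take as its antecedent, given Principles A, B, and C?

{4}

*himself* is an anaphor, so Principle A applies: it must be bound in its binding domain.
Binding domain of *himself₆*: the embedded TP, whose subject is Emil₄.
*Tariq₁* c-commands the anaphor but is outside its binding domain → cannot satisfy Principle A.
*Dmitri₂* c-commands the anaphor but is outside its binding domain → cannot satisfy Principle A.
*Marcus₃* c-commands the anaphor but is outside its binding domain → cannot satisfy Principle A.
*Emil₄* c-commands the anaphor within its binding domain → licit binder.
*Ivan₅* does not c-command the anaphor → cannot bind it.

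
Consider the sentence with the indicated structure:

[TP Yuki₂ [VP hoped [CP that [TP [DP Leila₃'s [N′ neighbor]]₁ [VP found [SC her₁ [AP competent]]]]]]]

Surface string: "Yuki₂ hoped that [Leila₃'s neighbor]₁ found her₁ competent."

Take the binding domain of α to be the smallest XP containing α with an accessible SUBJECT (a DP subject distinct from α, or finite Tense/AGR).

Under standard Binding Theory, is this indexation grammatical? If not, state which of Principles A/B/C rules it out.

The two coindexed NPs are *[Leila₃'s neighbor]₁* and *her₁*.
*her₁* is a pronoun. Its binding domain is the embedded TP, whose subject is [Leila₃'s neighbor]₁.
*[Leila₃'s neighbor]₁* c-commands it within that domain and carries the same index.
The pronoun is locally bound → Principle B violation.

Principle B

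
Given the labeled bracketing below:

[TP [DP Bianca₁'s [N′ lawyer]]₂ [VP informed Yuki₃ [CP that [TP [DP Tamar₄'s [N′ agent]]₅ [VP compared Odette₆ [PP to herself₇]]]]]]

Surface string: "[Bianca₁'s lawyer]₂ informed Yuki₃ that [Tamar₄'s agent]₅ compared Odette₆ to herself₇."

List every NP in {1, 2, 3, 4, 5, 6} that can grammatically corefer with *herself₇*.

{5, 6}

*herself* is an anaphor, so Principle A applies: it must be bound in its binding domain.
Binding domain of *herself₇*: the embedded TP, whose subject is [Tamar₄'s agent]₅.
*Bianca₁* does not c-command the anaphor → cannot bind it.
*[Bianca₁'s lawyer]₂* c-commands the anaphor but is outside its binding domain → cannot satisfy Principle A.
*Yuki₃* c-commands the anaphor but is outside its binding domain → cannot satisfy Principle A.
*Tamar₄* does not c-command the anaphor → cannot bind it.
*[Tamar₄'s agent]₅* c-commands the anaphor within its binding domain → licit binder.
*Odette₆* c-commands the anaphor within its binding domain → licit binder.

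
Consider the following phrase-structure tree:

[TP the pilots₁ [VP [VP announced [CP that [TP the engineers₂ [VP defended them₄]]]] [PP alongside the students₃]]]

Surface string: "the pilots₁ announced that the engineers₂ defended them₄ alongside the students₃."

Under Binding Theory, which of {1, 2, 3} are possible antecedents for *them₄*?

*them* is a pronoun, so Principle B applies: it must be free in its binding domain.
Binding domain of *them₄*: the embedded TP, whose subject is the engineers₂.
*the pilots₁* c-commands the pronoun but from outside its binding domain, and is not c-commanded by it → coindexation permitted.
*the engineers₂* c-commands the pronoun within its binding domain → coindexation would violate Principle B.
*the students₃* and the pronoun do not c-command one another → neither Principle B nor Principle C is at stake; coindexation permitted.

{1, 3}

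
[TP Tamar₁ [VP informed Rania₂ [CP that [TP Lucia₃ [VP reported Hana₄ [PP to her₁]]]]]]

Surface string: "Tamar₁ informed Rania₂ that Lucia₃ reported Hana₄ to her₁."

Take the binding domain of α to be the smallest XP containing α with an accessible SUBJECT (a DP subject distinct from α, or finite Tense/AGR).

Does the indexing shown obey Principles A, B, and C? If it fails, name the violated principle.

grammatical

The two coindexed NPs are *Tamar₁* and *her₁*.
*her₁* is a pronoun; its binding domain is the embedded TP, whose subject is Lucia₃. Within that domain it is c-commanded only by *Lucia₃*, *Hana₄*, which carry a different index — the pronoun is free locally, so Principle B holds.
*Tamar₁* is an R-expression; *her₁* does not c-command it, and no other NP shares its index, so Principle C is satisfied.
All principles are respected.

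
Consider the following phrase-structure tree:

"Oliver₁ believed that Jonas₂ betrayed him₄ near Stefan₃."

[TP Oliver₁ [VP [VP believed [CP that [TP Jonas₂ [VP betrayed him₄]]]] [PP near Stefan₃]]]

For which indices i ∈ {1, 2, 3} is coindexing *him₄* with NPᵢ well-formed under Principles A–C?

*him* is a pronoun, so Principle B applies: it must be free in its binding domain.
Binding domain of *him₄*: the embedded TP, whose subject is Jonas₂.
*Oliver₁* c-commands the pronoun but from outside its binding domain, and is not c-commanded by it → coindexation permitted.
*Jonas₂* c-commands the pronoun within its binding domain → coindexation would violate Principle B.
*Stefan₃* and the pronoun do not c-command one another → neither Principle B nor Principle C is at stake; coindexation permitted.

{1, 3}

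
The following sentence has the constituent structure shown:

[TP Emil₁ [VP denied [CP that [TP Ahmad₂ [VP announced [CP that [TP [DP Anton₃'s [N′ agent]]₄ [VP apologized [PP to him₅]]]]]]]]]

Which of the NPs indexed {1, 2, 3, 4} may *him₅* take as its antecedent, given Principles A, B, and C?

{1, 2, 3}

*him* is a pronoun, so Principle B applies: it must be free in its binding domain.
Binding domain of *him₅*: the embedded TP, whose subject is [Anton₃'s agent]₄.
*Emil₁* c-commands the pronoun but from outside its binding domain, and is not c-commanded by it → coindexation permitted.
*Ahmad₂* c-commands the pronoun but from outside its binding domain, and is not c-commanded by it → coindexation permitted.
*Anton₃* and the pronoun do not c-command one another → neither Principle B nor Principle C is at stake; coindexation permitted.
*[Anton₃'s agent]₄* c-commands the pronoun within its binding domain → coindexation would violate Principle B.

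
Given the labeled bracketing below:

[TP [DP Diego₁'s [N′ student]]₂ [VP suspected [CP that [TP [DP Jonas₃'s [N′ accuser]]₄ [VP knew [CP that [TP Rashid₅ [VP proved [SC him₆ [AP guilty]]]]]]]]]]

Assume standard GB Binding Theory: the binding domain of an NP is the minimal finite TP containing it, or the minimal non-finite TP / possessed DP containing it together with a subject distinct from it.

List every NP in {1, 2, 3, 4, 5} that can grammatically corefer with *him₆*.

*him* is a pronoun, so Principle B applies: it must be free in its binding domain.
Binding domain of *him₆*: the embedded TP, whose subject is Rashid₅.
*Diego₁* and the pronoun do not c-command one another → neither Principle B nor Principle C is at stake; coindexation permitted.
*[Diego₁'s student]₂* c-commands the pronoun but from outside its binding domain, and is not c-commanded by it → coindexation permitted.
*Jonas₃* and the pronoun do not c-command one another → neither Principle B nor Principle C is at stake; coindexation permitted.
*[Jonas₃'s accuser]₄* c-commands the pronoun but from outside its binding domain, and is not c-commanded by it → coindexation permitted.
*Rashid₅* c-commands the pronoun within its binding domain → coindexation would violate Principle B.

{1, 2, 3, 4}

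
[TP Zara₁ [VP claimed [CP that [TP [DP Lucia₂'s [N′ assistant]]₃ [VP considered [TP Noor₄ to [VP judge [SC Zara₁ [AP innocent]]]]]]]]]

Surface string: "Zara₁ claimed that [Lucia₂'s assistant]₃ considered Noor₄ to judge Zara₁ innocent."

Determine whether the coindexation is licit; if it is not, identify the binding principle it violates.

Principle C

The two coindexed NPs are *Zara₁* (the higher occurrence) and *Zara₁* (the lower occurrence).
*Zara₁* (the lower occurrence) is an R-expression. Principle C requires it to be free everywhere.
*Zara₁* (the higher occurrence) c-commands it and carries the same index.
The R-expression is bound → Principle C violation.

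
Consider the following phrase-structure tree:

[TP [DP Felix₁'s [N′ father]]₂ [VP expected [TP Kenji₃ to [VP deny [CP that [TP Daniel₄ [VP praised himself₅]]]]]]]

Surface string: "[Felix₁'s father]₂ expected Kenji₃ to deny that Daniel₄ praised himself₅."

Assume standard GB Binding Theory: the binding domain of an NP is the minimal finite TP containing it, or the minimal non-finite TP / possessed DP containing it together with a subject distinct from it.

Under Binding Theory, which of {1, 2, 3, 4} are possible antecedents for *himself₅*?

*himself* is an anaphor, so Principle A applies: it must be bound in its binding domain.
Binding domain of *himself₅*: the embedded TP, whose subject is Daniel₄.
*Felix₁* does not c-command the anaphor → cannot bind it.
*[Felix₁'s father]₂* c-commands the anaphor but is outside its binding domain → cannot satisfy Principle A.
*Kenji₃* c-commands the anaphor but is outside its binding domain → cannot satisfy Principle A.
*Daniel₄* c-commands the anaphor within its binding domain → licit binder.

{4}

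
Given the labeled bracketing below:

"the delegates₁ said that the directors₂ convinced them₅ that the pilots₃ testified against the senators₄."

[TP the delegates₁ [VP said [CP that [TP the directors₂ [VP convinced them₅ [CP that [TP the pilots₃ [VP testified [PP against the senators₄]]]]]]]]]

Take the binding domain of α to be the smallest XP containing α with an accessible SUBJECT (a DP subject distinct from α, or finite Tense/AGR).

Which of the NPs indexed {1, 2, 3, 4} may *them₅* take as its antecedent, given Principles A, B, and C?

*them* is a pronoun, so Principle B applies: it must be free in its binding domain.
Binding domain of *them₅*: the embedded TP, whose subject is the directors₂.
*the delegates₁* c-commands the pronoun but from outside its binding domain, and is not c-commanded by it → coindexation permitted.
*the directors₂* c-commands the pronoun within its binding domain → coindexation would violate Principle B.
*the pilots₃*: the pronoun c-commands this R-expression → coindexation would violate Principle C on *the pilots₃*.
*the senators₄*: the pronoun c-commands this R-expression → coindexation would violate Principle C on *the senators₄*.

{1}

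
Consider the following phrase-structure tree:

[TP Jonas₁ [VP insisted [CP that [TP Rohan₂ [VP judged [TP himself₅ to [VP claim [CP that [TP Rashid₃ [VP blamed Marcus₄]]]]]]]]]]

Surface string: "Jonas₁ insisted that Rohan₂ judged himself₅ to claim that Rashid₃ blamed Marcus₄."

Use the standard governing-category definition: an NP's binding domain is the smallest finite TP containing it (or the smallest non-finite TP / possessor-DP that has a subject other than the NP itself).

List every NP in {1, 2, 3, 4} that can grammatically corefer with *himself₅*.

{2}

*himself* is an anaphor, so Principle A applies: it must be bound in its binding domain.
Binding domain of *himself₅*: the embedded TP, whose subject is Rohan₂.
*Jonas₁* c-commands the anaphor but is outside its binding domain → cannot satisfy Principle A.
*Rohan₂* c-commands the anaphor within its binding domain → licit binder.
*Rashid₃* does not c-command the anaphor → cannot bind it.
*Marcus₄* does not c-command the anaphor → cannot bind it.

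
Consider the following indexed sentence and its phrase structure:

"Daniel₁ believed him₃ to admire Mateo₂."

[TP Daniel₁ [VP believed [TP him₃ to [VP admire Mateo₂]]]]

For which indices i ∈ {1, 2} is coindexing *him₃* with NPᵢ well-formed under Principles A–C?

none

*him* is a pronoun, so Principle B applies: it must be free in its binding domain.
Binding domain of *him₃*: the matrix TP, whose subject is Daniel₁.
*Daniel₁* c-commands the pronoun within its binding domain → coindexation would violate Principle B.
*Mateo₂*: the pronoun c-commands this R-expression → coindexation would violate Principle C on *Mateo₂*.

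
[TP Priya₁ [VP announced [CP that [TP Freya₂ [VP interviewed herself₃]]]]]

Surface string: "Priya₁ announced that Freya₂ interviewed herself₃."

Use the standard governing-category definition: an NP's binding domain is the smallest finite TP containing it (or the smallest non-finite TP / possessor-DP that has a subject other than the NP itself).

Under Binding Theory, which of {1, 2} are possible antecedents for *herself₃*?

{2}

*herself* is an anaphor, so Principle A applies: it must be bound in its binding domain.
Binding domain of *herself₃*: the embedded TP, whose subject is Freya₂.
*Priya₁* c-commands the anaphor but is outside its binding domain → cannot satisfy Principle A.
*Freya₂* c-commands the anaphor within its binding domain → licit binder.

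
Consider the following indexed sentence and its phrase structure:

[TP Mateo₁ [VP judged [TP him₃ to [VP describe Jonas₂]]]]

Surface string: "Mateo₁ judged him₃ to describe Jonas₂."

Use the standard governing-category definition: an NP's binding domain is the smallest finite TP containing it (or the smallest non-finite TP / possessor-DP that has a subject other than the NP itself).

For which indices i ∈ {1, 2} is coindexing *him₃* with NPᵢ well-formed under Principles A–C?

*him* is a pronoun, so Principle B applies: it must be free in its binding domain.
Binding domain of *him₃*: the matrix TP, whose subject is Mateo₁.
*Mateo₁* c-commands the pronoun within its binding domain → coindexation would violate Principle B.
*Jonas₂*: the pronoun c-commands this R-expression → coindexation would violate Principle C on *Jonas₂*.

none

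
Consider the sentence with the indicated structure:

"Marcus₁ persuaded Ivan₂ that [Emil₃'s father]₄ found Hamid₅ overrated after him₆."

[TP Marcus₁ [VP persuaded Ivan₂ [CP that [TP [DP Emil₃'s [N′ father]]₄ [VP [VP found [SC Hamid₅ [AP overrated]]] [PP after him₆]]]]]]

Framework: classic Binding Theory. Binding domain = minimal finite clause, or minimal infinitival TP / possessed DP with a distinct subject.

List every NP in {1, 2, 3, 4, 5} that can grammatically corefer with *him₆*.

{1, 2, 3, 5}

*him* is a pronoun, so Principle B applies: it must be free in its binding domain.
Binding domain of *him₆*: the embedded TP, whose subject is [Emil₃'s father]₄.
*Marcus₁* c-commands the pronoun but from outside its binding domain, and is not c-commanded by it → coindexation permitted.
*Ivan₂* c-commands the pronoun but from outside its binding domain, and is not c-commanded by it → coindexation permitted.
*Emil₃* and the pronoun do not c-command one another → neither Principle B nor Principle C is at stake; coindexation permitted.
*[Emil₃'s father]₄* c-commands the pronoun within its binding domain → coindexation would violate Principle B.
*Hamid₅* and the pronoun do not c-command one another → neither Principle B nor Principle C is at stake; coindexation permitted.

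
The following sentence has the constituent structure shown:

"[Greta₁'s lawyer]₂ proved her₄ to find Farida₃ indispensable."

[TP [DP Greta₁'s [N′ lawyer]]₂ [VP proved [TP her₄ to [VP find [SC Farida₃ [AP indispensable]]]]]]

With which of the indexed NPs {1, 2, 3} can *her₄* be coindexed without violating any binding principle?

{1}

*her* is a pronoun, so Principle B applies: it must be free in its binding domain.
Binding domain of *her₄*: the matrix TP, whose subject is [Greta₁'s lawyer]₂.
*Greta₁* and the pronoun do not c-command one another → neither Principle B nor Principle C is at stake; coindexation permitted.
*[Greta₁'s lawyer]₂* c-commands the pronoun within its binding domain → coindexation would violate Principle B.
*Farida₃*: the pronoun c-commands this R-expression → coindexation would violate Principle C on *Farida₃*.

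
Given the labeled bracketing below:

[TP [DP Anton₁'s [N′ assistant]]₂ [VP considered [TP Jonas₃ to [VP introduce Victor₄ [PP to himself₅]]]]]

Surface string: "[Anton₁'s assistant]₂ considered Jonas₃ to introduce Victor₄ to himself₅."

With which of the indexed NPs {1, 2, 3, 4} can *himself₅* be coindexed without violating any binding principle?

{3, 4}

*himself* is an anaphor, so Principle A applies: it must be bound in its binding domain.
Binding domain of *himself₅*: the embedded TP, whose subject is Jonas₃.
*Anton₁* does not c-command the anaphor → cannot bind it.
*[Anton₁'s assistant]₂* c-commands the anaphor but is outside its binding domain → cannot satisfy Principle A.
*Jonas₃* c-commands the anaphor within its binding domain → licit binder.
*Victor₄* c-commands the anaphor within its binding domain → licit binder.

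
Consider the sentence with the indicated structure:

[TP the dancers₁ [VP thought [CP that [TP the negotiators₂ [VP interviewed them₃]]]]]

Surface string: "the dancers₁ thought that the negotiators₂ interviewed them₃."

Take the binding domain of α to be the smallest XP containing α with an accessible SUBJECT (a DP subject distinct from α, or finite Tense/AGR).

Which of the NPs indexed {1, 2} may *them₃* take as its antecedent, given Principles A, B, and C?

{1}

*them* is a pronoun, so Principle B applies: it must be free in its binding domain.
Binding domain of *them₃*: the embedded TP, whose subject is the negotiators₂.
*the dancers₁* c-commands the pronoun but from outside its binding domain, and is not c-commanded by it → coindexation permitted.
*the negotiators₂* c-commands the pronoun within its binding domain → coindexation would violate Principle B.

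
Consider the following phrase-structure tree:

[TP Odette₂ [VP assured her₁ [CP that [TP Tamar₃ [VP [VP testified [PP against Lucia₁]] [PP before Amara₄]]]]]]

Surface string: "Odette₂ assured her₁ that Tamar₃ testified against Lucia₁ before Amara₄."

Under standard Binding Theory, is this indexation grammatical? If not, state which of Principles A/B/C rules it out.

Principle C

The two coindexed NPs are *her₁* and *Lucia₁*.
*Lucia₁* is an R-expression. Principle C requires it to be free everywhere.
*her₁* c-commands it and carries the same index.
The R-expression is bound → Principle C violation.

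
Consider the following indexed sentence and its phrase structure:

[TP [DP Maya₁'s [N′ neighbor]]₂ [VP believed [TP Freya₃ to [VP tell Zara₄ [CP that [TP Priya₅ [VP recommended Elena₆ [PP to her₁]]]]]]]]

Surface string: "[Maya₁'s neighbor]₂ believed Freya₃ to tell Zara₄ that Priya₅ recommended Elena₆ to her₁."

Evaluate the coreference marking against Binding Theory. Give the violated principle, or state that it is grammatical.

grammatical

The two coindexed NPs are *Maya₁* and *her₁*.
*her₁* is a pronoun; its binding domain is the embedded TP, whose subject is Priya₅. Within that domain it is c-commanded only by *Priya₅*, *Elena₆*, which carry a different index — the pronoun is free locally, so Principle B holds.
*Maya₁* is an R-expression; *her₁* does not c-command it, and no other NP shares its index, so Principle C is satisfied.
All principles are respected.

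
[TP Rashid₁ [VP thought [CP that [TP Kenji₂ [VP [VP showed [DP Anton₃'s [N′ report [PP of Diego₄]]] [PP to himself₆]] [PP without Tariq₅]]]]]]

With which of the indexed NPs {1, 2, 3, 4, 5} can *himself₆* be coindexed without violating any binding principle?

*himself* is an anaphor, so Principle A applies: it must be bound in its binding domain.
Binding domain of *himself₆*: the embedded TP, whose subject is Kenji₂.
*Rashid₁* c-commands the anaphor but is outside its binding domain → cannot satisfy Principle A.
*Kenji₂* c-commands the anaphor within its binding domain → licit binder.
*Anton₃* does not c-command the anaphor → cannot bind it.
*Diego₄* does not c-command the anaphor → cannot bind it.
*Tariq₅* does not c-command the anaphor → cannot bind it.

{2}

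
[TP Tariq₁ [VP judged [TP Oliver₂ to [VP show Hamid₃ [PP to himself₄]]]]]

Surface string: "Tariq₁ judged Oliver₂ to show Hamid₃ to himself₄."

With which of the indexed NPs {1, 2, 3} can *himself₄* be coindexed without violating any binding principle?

*himself* is an anaphor, so Principle A applies: it must be bound in its binding domain.
Binding domain of *himself₄*: the embedded TP, whose subject is Oliver₂.
*Tariq₁* c-commands the anaphor but is outside its binding domain → cannot satisfy Principle A.
*Oliver₂* c-commands the anaphor within its binding domain → licit binder.
*Hamid₃* c-commands the anaphor within its binding domain → licit binder.

{2, 3}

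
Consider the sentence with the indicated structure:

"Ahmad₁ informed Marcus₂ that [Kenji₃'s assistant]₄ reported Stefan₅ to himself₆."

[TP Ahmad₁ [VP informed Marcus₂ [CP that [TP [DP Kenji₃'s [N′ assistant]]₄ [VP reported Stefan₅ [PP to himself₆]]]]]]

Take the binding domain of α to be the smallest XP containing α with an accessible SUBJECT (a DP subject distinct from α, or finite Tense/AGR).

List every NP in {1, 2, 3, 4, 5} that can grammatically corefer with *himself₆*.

{4, 5}

*himself* is an anaphor, so Principle A applies: it must be bound in its binding domain.
Binding domain of *himself₆*: the embedded TP, whose subject is [Kenji₃'s assistant]₄.
*Ahmad₁* c-commands the anaphor but is outside its binding domain → cannot satisfy Principle A.
*Marcus₂* c-commands the anaphor but is outside its binding domain → cannot satisfy Principle A.
*Kenji₃* does not c-command the anaphor → cannot bind it.
*[Kenji₃'s assistant]₄* c-commands the anaphor within its binding domain → licit binder.
*Stefan₅* c-commands the anaphor within its binding domain → licit binder.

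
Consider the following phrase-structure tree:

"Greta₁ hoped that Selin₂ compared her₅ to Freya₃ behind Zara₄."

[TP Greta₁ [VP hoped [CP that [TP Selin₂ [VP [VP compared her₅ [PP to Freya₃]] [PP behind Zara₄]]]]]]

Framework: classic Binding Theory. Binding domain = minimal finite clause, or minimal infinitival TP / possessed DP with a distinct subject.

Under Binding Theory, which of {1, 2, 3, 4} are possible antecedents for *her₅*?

{1, 4}

*her* is a pronoun, so Principle B applies: it must be free in its binding domain.
Binding domain of *her₅*: the embedded TP, whose subject is Selin₂.
*Greta₁* c-commands the pronoun but from outside its binding domain, and is not c-commanded by it → coindexation permitted.
*Selin₂* c-commands the pronoun within its binding domain → coindexation would violate Principle B.
*Freya₃*: the pronoun c-commands this R-expression → coindexation would violate Principle C on *Freya₃*.
*Zara₄* and the pronoun do not c-command one another → neither Principle B nor Principle C is at stake; coindexation permitted.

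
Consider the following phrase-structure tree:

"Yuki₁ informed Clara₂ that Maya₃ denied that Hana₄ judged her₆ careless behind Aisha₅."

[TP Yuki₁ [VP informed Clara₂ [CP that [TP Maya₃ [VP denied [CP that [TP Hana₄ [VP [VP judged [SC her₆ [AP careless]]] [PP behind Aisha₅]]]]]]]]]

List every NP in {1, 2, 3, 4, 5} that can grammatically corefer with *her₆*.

{1, 2, 3, 5}

*her* is a pronoun, so Principle B applies: it must be free in its binding domain.
Binding domain of *her₆*: the embedded TP, whose subject is Hana₄.
*Yuki₁* c-commands the pronoun but from outside its binding domain, and is not c-commanded by it → coindexation permitted.
*Clara₂* c-commands the pronoun but from outside its binding domain, and is not c-commanded by it → coindexation permitted.
*Maya₃* c-commands the pronoun but from outside its binding domain, and is not c-commanded by it → coindexation permitted.
*Hana₄* c-commands the pronoun within its binding domain → coindexation would violate Principle B.
*Aisha₅* and the pronoun do not c-command one another → neither Principle B nor Principle C is at stake; coindexation permitted.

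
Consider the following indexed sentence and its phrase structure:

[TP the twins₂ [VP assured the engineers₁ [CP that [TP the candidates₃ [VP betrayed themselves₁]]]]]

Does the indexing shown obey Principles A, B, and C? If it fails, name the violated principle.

Principle A

The two coindexed NPs are *the engineers₁* and *themselves₁*.
*themselves₁* is an anaphor. Principle A requires it to be bound within its binding domain — the embedded TP, whose subject is the candidates₃.
Within that domain it is c-commanded by *the candidates₃*, which does not share its index.
*the engineers₁* does c-command the anaphor, but from outside its binding domain.
The anaphor is unbound in its domain → Principle A violation.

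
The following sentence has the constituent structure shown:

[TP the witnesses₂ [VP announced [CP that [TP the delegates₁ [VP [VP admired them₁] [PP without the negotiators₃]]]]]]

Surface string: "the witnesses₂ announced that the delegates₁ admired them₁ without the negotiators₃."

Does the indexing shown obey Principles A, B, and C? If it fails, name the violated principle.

The two coindexed NPs are *the delegates₁* and *them₁*.
*them₁* is a pronoun. Its binding domain is the embedded TP, whose subject is the delegates₁.
*the delegates₁* c-commands it within that domain and carries the same index.
The pronoun is locally bound → Principle B violation.

Principle B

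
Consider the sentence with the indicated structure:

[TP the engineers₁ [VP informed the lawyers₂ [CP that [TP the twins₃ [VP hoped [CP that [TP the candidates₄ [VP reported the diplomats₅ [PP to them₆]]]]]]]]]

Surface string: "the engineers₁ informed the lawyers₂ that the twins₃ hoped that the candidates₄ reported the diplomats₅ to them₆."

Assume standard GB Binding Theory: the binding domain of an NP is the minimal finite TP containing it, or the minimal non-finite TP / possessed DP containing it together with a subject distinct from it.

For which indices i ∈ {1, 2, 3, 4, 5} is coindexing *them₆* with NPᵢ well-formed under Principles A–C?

*them* is a pronoun, so Principle B applies: it must be free in its binding domain.
Binding domain of *them₆*: the embedded TP, whose subject is the candidates₄.
*the engineers₁* c-commands the pronoun but from outside its binding domain, and is not c-commanded by it → coindexation permitted.
*the lawyers₂* c-commands the pronoun but from outside its binding domain, and is not c-commanded by it → coindexation permitted.
*the twins₃* c-commands the pronoun but from outside its binding domain, and is not c-commanded by it → coindexation permitted.
*the candidates₄* c-commands the pronoun within its binding domain → coindexation would violate Principle B.
*the diplomats₅* c-commands the pronoun within its binding domain → coindexation would violate Principle B.

{1, 2, 3}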